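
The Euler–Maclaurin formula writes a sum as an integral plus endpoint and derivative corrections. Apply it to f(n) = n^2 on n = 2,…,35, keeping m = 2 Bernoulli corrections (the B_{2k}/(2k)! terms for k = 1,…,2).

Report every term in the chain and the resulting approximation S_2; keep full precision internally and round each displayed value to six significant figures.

∫_2^35 x^2 dx evaluates to 14289.0.
½[f(2) + f(35)] = ½[4.00000 + 1225.00] = 614.500.
Integral + boundary = 14903.5.
Correction k=1: B_{2}/2! · (f^{(1)}(35) − f^{(1)}(2)) = 1/12 · (70.0000 − 4.00000) = 5.50000.
After k=1: 14909.0.
Correction k=2: B_{4}/4! · (f^{(3)}(35) − f^{(3)}(2)) = −1/720 · (0.00000 − 0.00000) = 0.00000.

S_2 ≈ 14909.0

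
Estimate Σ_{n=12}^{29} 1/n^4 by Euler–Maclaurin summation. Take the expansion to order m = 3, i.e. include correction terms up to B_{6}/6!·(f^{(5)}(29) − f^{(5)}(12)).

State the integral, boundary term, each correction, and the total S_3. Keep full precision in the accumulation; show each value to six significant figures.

The integral term ∫_12^29 1/x^4 dx = 0.000179234.
½[f(12) + f(29)] = ½[4.82253e-05 + 1.41387e-06] = 2.48196e-05.
Integral + boundary = 0.000204053.
k=1: B_{2}/(2)! × [f^{(1)}(29) − f^{(1)}(12)] = 1/12 × (-1.95016e-07 − (-1.60751e-05)) = 1.32334e-06.
After k=1: 0.000205377.
k=2: B_{4}/(4)! × [f^{(3)}(29) − f^{(3)}(12)] = −1/720 × (-6.95657e-09 − (-3.34898e-06)) = -4.64170e-09.
After k=2: 0.000205372.
k=3: B_{6}/(6)! × [f^{(5)}(29) − f^{(5)}(12)] = 1/30240 × (-4.63220e-10 − (-1.30238e-06)) = 4.30528e-11.

S_3 ≈ 0.000205372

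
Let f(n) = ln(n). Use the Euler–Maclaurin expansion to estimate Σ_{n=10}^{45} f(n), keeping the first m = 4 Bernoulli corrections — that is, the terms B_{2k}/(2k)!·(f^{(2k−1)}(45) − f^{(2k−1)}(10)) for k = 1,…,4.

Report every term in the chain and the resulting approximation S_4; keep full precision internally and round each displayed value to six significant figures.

∫_10^45 ln(x) dx evaluates to 113.274.
½[f(10) + f(45)] = ½[2.30259 + 3.80666] = 3.05462.
Integral + boundary = 116.329.
k=1: B_{2}/(2)! × [f^{(1)}(45) − f^{(1)}(10)] = 1/12 × (0.0222222 − 0.100000) = -0.00648148.
Running total after k=1: 116.322.
k=2: B_{4}/(4)! × [f^{(3)}(45) − f^{(3)}(10)] = −1/720 × (2.19479e-05 − 0.00200000) = 2.74729e-06.
Running total after k=2: 116.322.
k=3: B_{6}/(6)! × [f^{(5)}(45) − f^{(5)}(10)] = 1/30240 × (1.30061e-07 − 0.000240000) = -7.93221e-09.
Running total after k=3: 116.322.
k=4: B_{8}/(8)! × [f^{(7)}(45) − f^{(7)}(10)] = −1/1209600 × (1.92684e-09 − 7.20000e-05) = 5.95222e-11.

S_4 ≈ 116.322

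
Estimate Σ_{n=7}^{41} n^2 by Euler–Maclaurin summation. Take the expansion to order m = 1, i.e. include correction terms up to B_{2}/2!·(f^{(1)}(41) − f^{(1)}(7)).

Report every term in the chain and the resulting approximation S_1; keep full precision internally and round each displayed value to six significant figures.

∫_7^41 x^2 dx evaluates to 22859.3.
Endpoint term: (f(7) + f(41))/2 = (49.0000 + 1681.00)/2 = 865.000.
Integral + boundary = 23724.3.
k=1: B_{2}/(2)! × [f^{(1)}(41) − f^{(1)}(7)] = 1/12 × (82.0000 − 14.0000) = 5.66667.

S_1 ≈ 23730.0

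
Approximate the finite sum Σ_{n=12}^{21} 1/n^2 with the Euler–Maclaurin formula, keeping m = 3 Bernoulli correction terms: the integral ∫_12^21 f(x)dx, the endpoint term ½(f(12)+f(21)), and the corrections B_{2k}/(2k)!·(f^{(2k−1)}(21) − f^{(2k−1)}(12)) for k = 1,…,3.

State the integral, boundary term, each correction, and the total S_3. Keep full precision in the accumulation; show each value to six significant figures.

The integral term ∫_12^21 1/x^2 dx = 0.0357143.
Boundary: ½(f(12) + f(21)) = ½(0.00694444 + 0.00226757) = 0.00460601.
So far: 0.0403203.
Order-1 term: 1/12 · (-0.000215959 − (-0.00115741)) = 7.84540e-05.
Partial sum through k=1: 0.0403987.
Order-2 term: −1/720 · (-5.87645e-06 − (-9.64506e-05)) = -1.25797e-07.
Partial sum through k=2: 0.0403986.
Order-3 term: 1/30240 · (-3.99758e-07 − (-2.00939e-05)) = 6.51261e-10.

S_3 ≈ 0.0403986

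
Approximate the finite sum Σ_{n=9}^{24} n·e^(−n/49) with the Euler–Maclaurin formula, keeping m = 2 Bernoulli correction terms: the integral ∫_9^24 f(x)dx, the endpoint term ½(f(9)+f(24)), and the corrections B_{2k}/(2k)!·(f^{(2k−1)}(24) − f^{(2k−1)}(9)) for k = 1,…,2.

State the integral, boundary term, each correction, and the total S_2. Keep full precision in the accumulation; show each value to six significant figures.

S_2 ≈ 184.389

∫_9^24 x·e^(−x/49) dx evaluates to 173.322.
Endpoint term: (f(9) + f(24))/2 = (7.48987 + 14.7060)/2 = 11.0980.
Integral + boundary = 184.420.
k=1: B_{2}/(2)! × [f^{(1)}(24) − f^{(1)}(9)] = 1/12 × (0.312628 − 0.679353) = -0.0305604.
Running total after k=1: 184.389.
k=2: B_{4}/(4)! × [f^{(3)}(24) − f^{(3)}(9)] = −1/720 × (0.000640621 − 0.000976163) = 4.66031e-07.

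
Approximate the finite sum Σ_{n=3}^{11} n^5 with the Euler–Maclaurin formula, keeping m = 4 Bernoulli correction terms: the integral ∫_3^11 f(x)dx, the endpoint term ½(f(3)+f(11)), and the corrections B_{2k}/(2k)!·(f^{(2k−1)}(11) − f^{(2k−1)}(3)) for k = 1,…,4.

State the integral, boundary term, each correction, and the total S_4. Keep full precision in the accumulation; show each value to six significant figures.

Integral: ∫_3^11 x^5 dx = 295139.
Boundary: ½(f(3) + f(11)) = ½(243.000 + 161051) = 80647.0.
Running total after boundary: 375786.
Correction k=1: B_{2}/2! · (f^{(1)}(11) − f^{(1)}(3)) = 1/12 · (73205.0 − 405.000) = 6066.67.
Running total after k=1: 381852.
Correction k=2: B_{4}/4! · (f^{(3)}(11) − f^{(3)}(3)) = −1/720 · (7260.00 − 540.000) = -9.33333.
Running total after k=2: 381843.
Correction k=3: B_{6}/6! · (f^{(5)}(11) − f^{(5)}(3)) = 1/30240 · (120.000 − 120.000) = 0.00000.
Running total after k=3: 381843.
Correction k=4: B_{8}/8! · (f^{(7)}(11) − f^{(7)}(3)) = −1/1209600 · (0.00000 − 0.00000) = 0.00000.

S_4 ≈ 381843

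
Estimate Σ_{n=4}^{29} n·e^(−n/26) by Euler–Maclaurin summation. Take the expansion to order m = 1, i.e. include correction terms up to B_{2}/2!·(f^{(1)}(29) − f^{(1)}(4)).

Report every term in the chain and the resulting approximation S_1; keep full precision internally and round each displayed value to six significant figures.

The integral term ∫_4^29 x·e^(−x/26) dx = 200.037.
½[f(4) + f(29)] = ½[3.42962 + 9.50589] = 6.46775.
Running total after boundary: 206.504.
Correction k=1: B_{2}/2! · (f^{(1)}(29) − f^{(1)}(4)) = 1/12 · (-0.0378218 − 0.725496) = -0.0636098.

S_1 ≈ 206.441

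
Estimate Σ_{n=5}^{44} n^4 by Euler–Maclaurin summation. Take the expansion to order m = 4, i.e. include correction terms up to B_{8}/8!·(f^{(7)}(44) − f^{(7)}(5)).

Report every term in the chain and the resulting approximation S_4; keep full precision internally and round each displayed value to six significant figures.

S_4 ≈ 3.48853e+07

∫_5^44 x^4 dx evaluates to 3.29826e+07.
Boundary: ½(f(5) + f(44)) = ½(625.000 + 3.74810e+06) = 1.87436e+06.
Running total after boundary: 3.48570e+07.
Order-1 term: 1/12 · (340736 − 500.000) = 28353.0.
After k=1: 3.48853e+07.
Order-2 term: −1/720 · (1056.00 − 120.000) = -1.30000.
After k=2: 3.48853e+07.
Order-3 term: 1/30240 · (0.00000 − 0.00000) = 0.00000.
After k=3: 3.48853e+07.
Order-4 term: −1/1209600 · (0.00000 − 0.00000) = 0.00000.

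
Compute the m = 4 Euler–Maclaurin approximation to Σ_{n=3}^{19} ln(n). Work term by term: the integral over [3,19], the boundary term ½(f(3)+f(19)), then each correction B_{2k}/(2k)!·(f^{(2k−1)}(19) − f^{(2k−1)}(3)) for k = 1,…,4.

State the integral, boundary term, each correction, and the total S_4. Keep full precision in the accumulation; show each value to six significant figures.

The integral term ∫_3^19 ln(x) dx = 36.6485.
Boundary: ½(f(3) + f(19)) = ½(1.09861 + 2.94444) = 2.02153.
Integral + boundary = 38.6700.
k=1: B_{2}/(2)! × [f^{(1)}(19) − f^{(1)}(3)] = 1/12 × (0.0526316 − 0.333333) = -0.0233918.
After k=1: 38.6466.
k=2: B_{4}/(4)! × [f^{(3)}(19) − f^{(3)}(3)] = −1/720 × (0.000291588 − 0.0740741) = 0.000102476.
After k=2: 38.6467.
k=3: B_{6}/(6)! × [f^{(5)}(19) − f^{(5)}(3)] = 1/30240 × (9.69267e-06 − 0.0987654) = -3.26573e-06.
After k=3: 38.6467.
k=4: B_{8}/(8)! × [f^{(7)}(19) − f^{(7)}(3)] = −1/1209600 × (8.05485e-07 − 0.329218) = 2.72170e-07.

S_4 ≈ 38.6467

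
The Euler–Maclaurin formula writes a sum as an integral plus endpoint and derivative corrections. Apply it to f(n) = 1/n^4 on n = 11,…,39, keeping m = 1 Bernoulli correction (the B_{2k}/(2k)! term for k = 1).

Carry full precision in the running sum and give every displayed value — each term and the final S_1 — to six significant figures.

S_1 ≈ 0.000281252

The integral term ∫_11^39 1/x^4 dx = 0.000244819.
½[f(11) + f(39)] = ½[6.83013e-05 + 4.32257e-07] = 3.43668e-05.
Running total after boundary: 0.000279186.
Order-1 term: 1/12 · (-4.43340e-08 − (-2.48369e-05)) = 2.06604e-06.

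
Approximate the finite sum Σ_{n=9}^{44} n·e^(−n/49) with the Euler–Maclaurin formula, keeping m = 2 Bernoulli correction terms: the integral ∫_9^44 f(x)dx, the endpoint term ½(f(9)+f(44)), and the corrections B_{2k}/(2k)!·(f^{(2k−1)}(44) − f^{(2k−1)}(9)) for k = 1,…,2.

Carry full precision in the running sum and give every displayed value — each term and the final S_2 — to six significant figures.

The integral term ∫_9^44 x·e^(−x/49) dx = 508.611.
Endpoint term: (f(9) + f(44))/2 = (7.48987 + 17.9256)/2 = 12.7077.
Integral + boundary = 521.319.
Correction k=1: B_{2}/2! · (f^{(1)}(44) − f^{(1)}(9)) = 1/12 · (0.0415715 − 0.679353) = -0.0531485.
Partial sum through k=1: 521.265.
Correction k=2: B_{4}/4! · (f^{(3)}(44) − f^{(3)}(9)) = −1/720 · (0.000356673 − 0.000976163) = 8.60403e-07.

S_2 ≈ 521.265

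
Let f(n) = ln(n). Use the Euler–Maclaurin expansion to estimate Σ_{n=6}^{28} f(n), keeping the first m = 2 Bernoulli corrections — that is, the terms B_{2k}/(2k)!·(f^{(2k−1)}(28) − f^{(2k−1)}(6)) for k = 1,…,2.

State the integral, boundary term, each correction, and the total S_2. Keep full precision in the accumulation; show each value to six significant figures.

∫_6^28 ln(x) dx evaluates to 60.5512.
½[f(6) + f(28)] = ½[1.79176 + 3.33220] = 2.56198.
Running total after boundary: 63.1132.
Correction k=1: B_{2}/2! · (f^{(1)}(28) − f^{(1)}(6)) = 1/12 · (0.0357143 − 0.166667) = -0.0109127.
Partial sum through k=1: 63.1022.
Correction k=2: B_{4}/4! · (f^{(3)}(28) − f^{(3)}(6)) = −1/720 · (9.11079e-05 − 0.00925926) = 1.27335e-05.

S_2 ≈ 63.1023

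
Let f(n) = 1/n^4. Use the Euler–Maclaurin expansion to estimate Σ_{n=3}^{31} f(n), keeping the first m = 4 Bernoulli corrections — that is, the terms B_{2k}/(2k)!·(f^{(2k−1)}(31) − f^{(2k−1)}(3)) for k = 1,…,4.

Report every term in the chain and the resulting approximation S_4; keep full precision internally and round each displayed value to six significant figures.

The integral term ∫_3^31 1/x^4 dx = 0.0123345.
Boundary: ½(f(3) + f(31)) = ½(0.0123457 + 1.08281e-06) = 0.00617338.
So far: 0.0185079.
Order-1 term: 1/12 · (-1.39718e-07 − (-0.0164609)) = 0.00137173.
Partial sum through k=1: 0.0198796.
Order-2 term: −1/720 · (-4.36164e-09 − (-0.0548697)) = -7.62079e-05.
Partial sum through k=2: 0.0198034.
Order-3 term: 1/30240 · (-2.54164e-10 − (-0.341411)) = 1.12901e-05.
Partial sum through k=3: 0.0198147.
Order-4 term: −1/1209600 · (-2.38031e-11 − (-3.41411)) = -2.82251e-06.

S_4 ≈ 0.0198119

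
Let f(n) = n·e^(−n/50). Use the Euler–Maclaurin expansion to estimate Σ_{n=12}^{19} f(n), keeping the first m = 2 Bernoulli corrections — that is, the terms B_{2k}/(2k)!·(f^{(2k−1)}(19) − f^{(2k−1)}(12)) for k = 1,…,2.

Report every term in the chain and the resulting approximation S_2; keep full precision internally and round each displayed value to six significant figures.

S_2 ≈ 90.4265

The integral term ∫_12^19 x·e^(−x/50) dx = 79.2245.
Endpoint term: (f(12) + f(19))/2 = (9.43953 + 12.9934)/2 = 11.2165.
So far: 90.4410.
k=1: B_{2}/(2)! × [f^{(1)}(19) − f^{(1)}(12)] = 1/12 × (0.423994 − 0.597837) = -0.0144869.
After k=1: 90.4265.
k=2: B_{4}/(4)! × [f^{(3)}(19) − f^{(3)}(12)] = −1/720 × (0.000716687 − 0.000868437) = 2.10764e-07.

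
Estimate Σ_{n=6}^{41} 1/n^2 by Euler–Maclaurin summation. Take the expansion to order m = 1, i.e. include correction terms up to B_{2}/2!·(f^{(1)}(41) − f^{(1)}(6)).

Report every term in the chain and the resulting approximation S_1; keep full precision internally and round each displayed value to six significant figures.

S_1 ≈ 0.157232

Integral: ∫_6^41 1/x^2 dx = 0.142276.
Endpoint term: (f(6) + f(41))/2 = (0.0277778 + 0.000594884)/2 = 0.0141863.
Integral + boundary = 0.156463.
k=1: B_{2}/(2)! × [f^{(1)}(41) − f^{(1)}(6)] = 1/12 × (-2.90187e-05 − (-0.00925926)) = 0.000769187.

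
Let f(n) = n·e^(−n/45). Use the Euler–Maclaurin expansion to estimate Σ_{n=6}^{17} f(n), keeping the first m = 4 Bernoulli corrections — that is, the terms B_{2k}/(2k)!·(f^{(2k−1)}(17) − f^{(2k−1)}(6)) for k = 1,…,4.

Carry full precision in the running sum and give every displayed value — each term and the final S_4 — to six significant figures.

S_4 ≈ 104.728

The integral term ∫_6^17 x·e^(−x/45) dx = 96.3048.
Endpoint term: (f(6) + f(17))/2 = (5.25104 + 11.6515)/2 = 8.45127.
Integral + boundary = 104.756.
Order-1 term: 1/12 · (0.426460 − 0.758484) = -0.0276686.
After k=1: 104.728.
Order-2 term: −1/720 · (0.000887519 − 0.00123893) = 4.88069e-07.
After k=2: 104.728.
Order-3 term: 1/30240 · (7.72563e-07 − 1.03867e-06) = -8.79968e-12.
After k=3: 104.728.
Order-4 term: −1/1209600 · (5.46590e-10 − 7.23711e-10) = 1.46429e-16.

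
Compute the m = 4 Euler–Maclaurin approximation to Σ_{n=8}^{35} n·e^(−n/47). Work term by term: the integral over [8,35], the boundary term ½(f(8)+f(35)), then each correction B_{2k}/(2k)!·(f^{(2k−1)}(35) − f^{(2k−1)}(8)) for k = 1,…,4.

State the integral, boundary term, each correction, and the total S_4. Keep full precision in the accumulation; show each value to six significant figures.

Integral: ∫_8^35 x·e^(−x/47) dx = 350.200.
½[f(8) + f(35)] = ½[6.74788 + 16.6210] = 11.6844.
Integral + boundary = 361.884.
k=1: B_{2}/(2)! × [f^{(1)}(35) − f^{(1)}(8)] = 1/12 × (0.121247 − 0.699913) = -0.0482222.
After k=1: 361.836.
k=2: B_{4}/(4)! × [f^{(3)}(35) − f^{(3)}(8)] = −1/720 × (0.000484843 − 0.00108053) = 8.27338e-07.
After k=2: 361.836.
k=3: B_{6}/(6)! × [f^{(5)}(35) − f^{(5)}(8)] = 1/30240 × (4.14124e-07 − 8.34861e-07) = -1.39133e-11.
After k=3: 361.836.
k=4: B_{8}/(8)! × [f^{(7)}(35) − f^{(7)}(8)] = −1/1209600 × (2.75582e-10 − 5.34438e-10) = 2.14001e-16.

S_4 ≈ 361.836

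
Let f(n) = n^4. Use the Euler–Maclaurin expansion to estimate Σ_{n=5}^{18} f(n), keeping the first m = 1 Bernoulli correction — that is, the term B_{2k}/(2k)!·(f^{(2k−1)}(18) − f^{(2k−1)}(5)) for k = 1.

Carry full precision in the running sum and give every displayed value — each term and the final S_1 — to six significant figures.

Integral: ∫_5^18 x^4 dx = 377289.
½[f(5) + f(18)] = ½[625.000 + 104976] = 52800.5.
Running total after boundary: 430089.
Correction k=1: B_{2}/2! · (f^{(1)}(18) − f^{(1)}(5)) = 1/12 · (23328.0 − 500.000) = 1902.33.

S_1 ≈ 431991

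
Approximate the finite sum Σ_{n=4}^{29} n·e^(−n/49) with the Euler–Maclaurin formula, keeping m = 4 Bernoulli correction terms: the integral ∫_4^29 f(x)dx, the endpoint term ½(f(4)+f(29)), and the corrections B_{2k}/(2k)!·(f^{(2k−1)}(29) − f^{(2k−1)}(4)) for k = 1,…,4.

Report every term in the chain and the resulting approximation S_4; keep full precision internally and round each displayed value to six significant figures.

S_4 ≈ 288.486

∫_4^29 x·e^(−x/49) dx evaluates to 278.671.
½[f(4) + f(29)] = ½[3.68644 + 16.0460] = 9.86622.
So far: 288.537.
Order-1 term: 1/12 · (0.225841 − 0.846377) = -0.0517113.
Partial sum through k=1: 288.486.
Order-2 term: −1/720 · (0.000554961 − 0.00112020) = 7.85053e-07.
Partial sum through k=2: 288.486.
Order-3 term: 1/30240 · (4.23099e-07 − 7.86292e-07) = -1.20104e-11.
Partial sum through k=3: 288.486.
Order-4 term: −1/1209600 · (2.56168e-10 − 4.60654e-10) = 1.69052e-16.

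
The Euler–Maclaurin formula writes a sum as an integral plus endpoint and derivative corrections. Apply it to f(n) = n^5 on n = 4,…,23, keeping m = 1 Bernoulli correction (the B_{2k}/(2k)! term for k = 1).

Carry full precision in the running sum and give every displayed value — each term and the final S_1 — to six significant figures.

Integral: ∫_4^23 x^5 dx = 2.46720e+07.
Boundary: ½(f(4) + f(23)) = ½(1024.00 + 6.43634e+06) = 3.21868e+06.
Integral + boundary = 2.78906e+07.
k=1: B_{2}/(2)! × [f^{(1)}(23) − f^{(1)}(4)] = 1/12 × (1.39920e+06 − 1280.00) = 116494.

S_1 ≈ 2.80071e+07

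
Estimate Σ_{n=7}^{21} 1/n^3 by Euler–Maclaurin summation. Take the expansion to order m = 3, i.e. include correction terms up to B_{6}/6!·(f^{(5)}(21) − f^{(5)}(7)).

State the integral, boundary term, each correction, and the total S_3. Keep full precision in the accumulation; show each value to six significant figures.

The integral term ∫_7^21 1/x^3 dx = 0.00907029.
Endpoint term: (f(7) + f(21))/2 = (0.00291545 + 0.000107980)/2 = 0.00151172.
Running total after boundary: 0.0105820.
Correction k=1: B_{2}/2! · (f^{(1)}(21) − f^{(1)}(7)) = 1/12 · (-1.54257e-05 − (-0.00124948)) = 0.000102838.
Running total after k=1: 0.0106848.
Correction k=2: B_{4}/4! · (f^{(3)}(21) − f^{(3)}(7)) = −1/720 · (-6.99577e-07 − (-0.000509992)) = -7.07350e-07.
Running total after k=2: 0.0106841.
Correction k=3: B_{6}/6! · (f^{(5)}(21) − f^{(5)}(7)) = 1/30240 · (-6.66264e-08 − (-0.000437136)) = 1.44533e-08.

S_3 ≈ 0.0106842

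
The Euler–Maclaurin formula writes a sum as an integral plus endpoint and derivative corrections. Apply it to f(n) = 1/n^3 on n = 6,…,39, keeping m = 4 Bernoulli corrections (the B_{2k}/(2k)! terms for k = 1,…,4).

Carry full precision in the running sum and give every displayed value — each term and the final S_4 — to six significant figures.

S_4 ≈ 0.0160745

Integral: ∫_6^39 1/x^3 dx = 0.0135602.
Endpoint term: (f(6) + f(39))/2 = (0.00462963 + 1.68580e-05)/2 = 0.00232324.
Running total after boundary: 0.0158834.
k=1: B_{2}/(2)! × [f^{(1)}(39) − f^{(1)}(6)] = 1/12 × (-1.29677e-06 − (-0.00231481)) = 0.000192793.
Partial sum through k=1: 0.0160762.
k=2: B_{4}/(4)! × [f^{(3)}(39) − f^{(3)}(6)] = −1/720 × (-1.70515e-08 − (-0.00128601)) = -1.78610e-06.
Partial sum through k=2: 0.0160744.
k=3: B_{6}/(6)! × [f^{(5)}(39) − f^{(5)}(6)] = 1/30240 × (-4.70851e-10 − (-0.00150034)) = 4.96145e-08.
Partial sum through k=3: 0.0160745.
k=4: B_{8}/(8)! × [f^{(7)}(39) − f^{(7)}(6)] = −1/1209600 × (-2.22888e-11 − (-0.00300069)) = -2.48073e-09.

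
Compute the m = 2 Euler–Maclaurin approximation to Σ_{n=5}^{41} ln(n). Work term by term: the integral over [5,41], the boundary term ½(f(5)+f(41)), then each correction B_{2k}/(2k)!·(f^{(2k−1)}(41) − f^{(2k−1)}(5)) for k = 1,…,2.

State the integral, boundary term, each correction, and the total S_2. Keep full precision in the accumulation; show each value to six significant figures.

S_2 ≈ 110.856

Integral: ∫_5^41 ln(x) dx = 108.209.
Endpoint term: (f(5) + f(41))/2 = (1.60944 + 3.71357)/2 = 2.66150.
Integral + boundary = 110.871.
Correction k=1: B_{2}/2! · (f^{(1)}(41) − f^{(1)}(5)) = 1/12 · (0.0243902 − 0.200000) = -0.0146341.
Running total after k=1: 110.856.
Correction k=2: B_{4}/4! · (f^{(3)}(41) − f^{(3)}(5)) = −1/720 · (2.90187e-05 − 0.0160000) = 2.21819e-05.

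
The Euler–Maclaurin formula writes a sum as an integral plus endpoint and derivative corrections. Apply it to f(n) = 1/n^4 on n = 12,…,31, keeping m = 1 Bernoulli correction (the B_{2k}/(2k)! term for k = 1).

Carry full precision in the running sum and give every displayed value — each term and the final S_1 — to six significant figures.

∫_12^31 1/x^4 dx evaluates to 0.000181712.
Endpoint term: (f(12) + f(31))/2 = (4.82253e-05 + 1.08281e-06)/2 = 2.46541e-05.
So far: 0.000206366.
Order-1 term: 1/12 · (-1.39718e-07 − (-1.60751e-05)) = 1.32795e-06.

S_1 ≈ 0.000207694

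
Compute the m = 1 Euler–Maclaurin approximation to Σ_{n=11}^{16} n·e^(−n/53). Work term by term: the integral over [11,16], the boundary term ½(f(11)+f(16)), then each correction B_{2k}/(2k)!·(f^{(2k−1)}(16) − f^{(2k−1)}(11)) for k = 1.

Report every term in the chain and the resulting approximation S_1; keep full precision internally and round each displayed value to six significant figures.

S_1 ≈ 62.5626

Integral: ∫_11^16 x·e^(−x/53) dx = 52.1887.
½[f(11) + f(16)] = ½[8.93832 + 11.8307] = 10.3845.
So far: 62.5732.
k=1: B_{2}/(2)! × [f^{(1)}(16) − f^{(1)}(11)] = 1/12 × (0.516200 − 0.643927) = -0.0106439.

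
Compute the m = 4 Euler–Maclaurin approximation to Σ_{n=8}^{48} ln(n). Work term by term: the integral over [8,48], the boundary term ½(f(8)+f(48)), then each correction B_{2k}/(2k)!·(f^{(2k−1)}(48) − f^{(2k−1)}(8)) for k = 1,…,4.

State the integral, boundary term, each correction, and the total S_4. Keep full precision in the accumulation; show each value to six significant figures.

S_4 ≈ 132.149

∫_8^48 ln(x) dx evaluates to 129.182.
½[f(8) + f(48)] = ½[2.07944 + 3.87120] = 2.97532.
So far: 132.157.
Order-1 term: 1/12 · (0.0208333 − 0.125000) = -0.00868056.
Running total after k=1: 132.149.
Order-2 term: −1/720 · (1.80845e-05 − 0.00390625) = 5.40023e-06.
Running total after k=2: 132.149.
Order-3 term: 1/30240 · (9.41901e-08 − 0.000732422) = -2.42172e-08.
Running total after k=3: 132.149.
Order-4 term: −1/1209600 · (1.22643e-09 − 0.000343323) = 2.83831e-10.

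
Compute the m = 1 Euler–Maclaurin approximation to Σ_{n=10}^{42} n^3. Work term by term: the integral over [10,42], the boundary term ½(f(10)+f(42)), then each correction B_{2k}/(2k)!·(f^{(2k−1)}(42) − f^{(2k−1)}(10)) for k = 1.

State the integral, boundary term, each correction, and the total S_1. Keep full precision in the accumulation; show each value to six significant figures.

The integral term ∫_10^42 x^3 dx = 775424.
½[f(10) + f(42)] = ½[1000.00 + 74088.0] = 37544.0.
Integral + boundary = 812968.
k=1: B_{2}/(2)! × [f^{(1)}(42) − f^{(1)}(10)] = 1/12 × (5292.00 − 300.000) = 416.000.

S_1 ≈ 813384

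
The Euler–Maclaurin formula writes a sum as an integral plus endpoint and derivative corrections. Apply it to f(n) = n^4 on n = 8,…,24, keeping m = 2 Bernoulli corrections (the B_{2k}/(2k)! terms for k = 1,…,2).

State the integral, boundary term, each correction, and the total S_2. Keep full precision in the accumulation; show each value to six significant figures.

Integral: ∫_8^24 x^4 dx = 1.58597e+06.
Endpoint term: (f(8) + f(24))/2 = (4096.00 + 331776)/2 = 167936.
So far: 1.75391e+06.
Order-1 term: 1/12 · (55296.0 − 2048.00) = 4437.33.
Partial sum through k=1: 1.75834e+06.
Order-2 term: −1/720 · (576.000 − 192.000) = -0.533333.

S_2 ≈ 1.75834e+06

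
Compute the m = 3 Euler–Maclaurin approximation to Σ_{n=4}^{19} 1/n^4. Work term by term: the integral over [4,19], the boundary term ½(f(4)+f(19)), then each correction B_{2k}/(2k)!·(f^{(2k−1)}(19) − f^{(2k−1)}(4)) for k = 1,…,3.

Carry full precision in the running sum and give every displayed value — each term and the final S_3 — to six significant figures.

S_3 ≈ 0.00743276

∫_4^19 1/x^4 dx evaluates to 0.00515974.
½[f(4) + f(19)] = ½[0.00390625 + 7.67336e-06] = 0.00195696.
Running total after boundary: 0.00711670.
Correction k=1: B_{2}/2! · (f^{(1)}(19) − f^{(1)}(4)) = 1/12 · (-1.61544e-06 − (-0.00390625)) = 0.000325386.
After k=1: 0.00744208.
Correction k=2: B_{4}/4! · (f^{(3)}(19) − f^{(3)}(4)) = −1/720 · (-1.34247e-07 − (-0.00732422)) = -1.01723e-05.
After k=2: 0.00743191.
Correction k=3: B_{6}/6! · (f^{(5)}(19) − f^{(5)}(4)) = 1/30240 · (-2.08251e-08 − (-0.0256348)) = 8.47710e-07.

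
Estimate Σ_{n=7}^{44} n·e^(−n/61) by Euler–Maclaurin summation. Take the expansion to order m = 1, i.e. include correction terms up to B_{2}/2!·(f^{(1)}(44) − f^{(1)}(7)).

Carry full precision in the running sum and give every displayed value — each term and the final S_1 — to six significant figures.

S_1 ≈ 598.494

Integral: ∫_7^44 x·e^(−x/61) dx = 584.734.
Endpoint term: (f(7) + f(44))/2 = (6.24110 + 21.3890)/2 = 13.8151.
So far: 598.549.
k=1: B_{2}/(2)! × [f^{(1)}(44) − f^{(1)}(7)] = 1/12 × (0.135474 − 0.789272) = -0.0544832.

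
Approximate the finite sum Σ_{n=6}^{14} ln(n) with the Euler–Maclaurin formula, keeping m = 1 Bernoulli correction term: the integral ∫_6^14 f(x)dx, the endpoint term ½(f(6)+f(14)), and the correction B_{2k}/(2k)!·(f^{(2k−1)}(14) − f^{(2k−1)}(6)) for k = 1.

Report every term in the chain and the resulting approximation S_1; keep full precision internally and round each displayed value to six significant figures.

The integral term ∫_6^14 ln(x) dx = 18.1962.
Endpoint term: (f(6) + f(14))/2 = (1.79176 + 2.63906)/2 = 2.21541.
Integral + boundary = 20.4117.
Correction k=1: B_{2}/2! · (f^{(1)}(14) − f^{(1)}(6)) = 1/12 · (0.0714286 − 0.166667) = -0.00793651.

S_1 ≈ 20.4037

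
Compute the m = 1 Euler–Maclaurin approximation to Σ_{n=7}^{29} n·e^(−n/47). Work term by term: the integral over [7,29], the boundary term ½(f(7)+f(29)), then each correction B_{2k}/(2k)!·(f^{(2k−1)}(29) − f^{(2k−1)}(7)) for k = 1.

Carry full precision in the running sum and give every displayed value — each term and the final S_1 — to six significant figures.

S_1 ≈ 270.327

The integral term ∫_7^29 x·e^(−x/47) dx = 259.532.
Endpoint term: (f(7) + f(29))/2 = (6.03137 + 15.6469)/2 = 10.8391.
So far: 270.371.
k=1: B_{2}/(2)! × [f^{(1)}(29) − f^{(1)}(7)] = 1/12 × (0.206636 − 0.733297) = -0.0438884.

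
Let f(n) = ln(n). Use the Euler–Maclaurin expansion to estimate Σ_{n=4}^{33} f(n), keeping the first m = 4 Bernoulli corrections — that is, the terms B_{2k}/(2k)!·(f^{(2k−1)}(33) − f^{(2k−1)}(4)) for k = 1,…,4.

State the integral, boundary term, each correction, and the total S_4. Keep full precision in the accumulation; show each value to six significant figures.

∫_4^33 ln(x) dx evaluates to 80.8396.
Endpoint term: (f(4) + f(33))/2 = (1.38629 + 3.49651)/2 = 2.44140.
Integral + boundary = 83.2810.
Correction k=1: B_{2}/2! · (f^{(1)}(33) − f^{(1)}(4)) = 1/12 · (0.0303030 − 0.250000) = -0.0183081.
After k=1: 83.2627.
Correction k=2: B_{4}/4! · (f^{(3)}(33) − f^{(3)}(4)) = −1/720 · (5.56529e-05 − 0.0312500) = 4.33255e-05.
After k=2: 83.2627.
Correction k=3: B_{6}/6! · (f^{(5)}(33) − f^{(5)}(4)) = 1/30240 · (6.13256e-07 − 0.0234375) = -7.75029e-07.
After k=3: 83.2627.
Correction k=4: B_{8}/8! · (f^{(7)}(33) − f^{(7)}(4)) = −1/1209600 · (1.68941e-08 − 0.0439453) = 3.63304e-08.

S_4 ≈ 83.2627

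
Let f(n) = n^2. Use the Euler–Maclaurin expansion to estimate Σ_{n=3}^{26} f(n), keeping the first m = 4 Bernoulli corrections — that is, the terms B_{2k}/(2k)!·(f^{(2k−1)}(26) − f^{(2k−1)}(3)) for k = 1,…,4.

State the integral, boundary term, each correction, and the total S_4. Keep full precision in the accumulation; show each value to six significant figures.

∫_3^26 x^2 dx evaluates to 5849.67.
½[f(3) + f(26)] = ½[9.00000 + 676.000] = 342.500.
Integral + boundary = 6192.17.
Correction k=1: B_{2}/2! · (f^{(1)}(26) − f^{(1)}(3)) = 1/12 · (52.0000 − 6.00000) = 3.83333.
After k=1: 6196.00.
Correction k=2: B_{4}/4! · (f^{(3)}(26) − f^{(3)}(3)) = −1/720 · (0.00000 − 0.00000) = 0.00000.
After k=2: 6196.00.
Correction k=3: B_{6}/6! · (f^{(5)}(26) − f^{(5)}(3)) = 1/30240 · (0.00000 − 0.00000) = 0.00000.
After k=3: 6196.00.
Correction k=4: B_{8}/8! · (f^{(7)}(26) − f^{(7)}(3)) = −1/1209600 · (0.00000 − 0.00000) = 0.00000.

S_4 ≈ 6196.00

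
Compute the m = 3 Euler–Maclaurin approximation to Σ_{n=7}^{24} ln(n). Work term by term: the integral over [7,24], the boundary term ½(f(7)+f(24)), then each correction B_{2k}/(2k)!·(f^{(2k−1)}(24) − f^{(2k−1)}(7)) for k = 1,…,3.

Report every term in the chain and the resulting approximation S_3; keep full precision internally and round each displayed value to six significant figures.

Integral: ∫_7^24 ln(x) dx = 45.6519.
½[f(7) + f(24)] = ½[1.94591 + 3.17805] = 2.56198.
So far: 48.2139.
Order-1 term: 1/12 · (0.0416667 − 0.142857) = -0.00843254.
Partial sum through k=1: 48.2055.
Order-2 term: −1/720 · (0.000144676 − 0.00583090) = 7.89754e-06.
Partial sum through k=2: 48.2055.
Order-3 term: 1/30240 · (3.01408e-06 − 0.00142798) = -4.71218e-08.

S_3 ≈ 48.2055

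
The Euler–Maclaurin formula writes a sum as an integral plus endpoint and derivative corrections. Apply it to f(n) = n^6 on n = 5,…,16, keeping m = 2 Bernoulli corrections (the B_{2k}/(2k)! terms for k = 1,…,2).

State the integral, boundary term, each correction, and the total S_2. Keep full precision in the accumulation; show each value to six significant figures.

S_2 ≈ 4.72552e+07

Integral: ∫_5^16 x^6 dx = 3.83368e+07.
½[f(5) + f(16)] = ½[15625.0 + 1.67772e+07] = 8.39642e+06.
Running total after boundary: 4.67332e+07.
Correction k=1: B_{2}/2! · (f^{(1)}(16) − f^{(1)}(5)) = 1/12 · (6.29146e+06 − 18750.0) = 522726.
After k=1: 4.72559e+07.
Correction k=2: B_{4}/4! · (f^{(3)}(16) − f^{(3)}(5)) = −1/720 · (491520 − 15000.0) = -661.833.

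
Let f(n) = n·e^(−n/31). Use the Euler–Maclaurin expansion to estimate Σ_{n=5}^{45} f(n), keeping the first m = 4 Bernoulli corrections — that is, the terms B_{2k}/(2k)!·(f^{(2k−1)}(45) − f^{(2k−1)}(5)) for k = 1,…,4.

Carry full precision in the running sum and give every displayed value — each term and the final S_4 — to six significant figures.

Integral: ∫_5^45 x·e^(−x/31) dx = 398.009.
½[f(5) + f(45)] = ½[4.25522 + 10.5387] = 7.39694.
Running total after boundary: 405.406.
k=1: B_{2}/(2)! × [f^{(1)}(45) − f^{(1)}(5)] = 1/12 × (-0.105764 − 0.713780) = -0.0682953.
After k=1: 405.338.
k=2: B_{4}/(4)! × [f^{(3)}(45) − f^{(3)}(5)] = −1/720 × (0.000377336 − 0.00251391) = 2.96747e-06.
After k=2: 405.338.
k=3: B_{6}/(6)! × [f^{(5)}(45) − f^{(5)}(5)] = 1/30240 × (8.99822e-07 − 4.45898e-06) = -1.17697e-10.
After k=3: 405.338.
k=4: B_{8}/(8)! × [f^{(7)}(45) − f^{(7)}(5)] = −1/1209600 × (1.46409e-09 − 6.55777e-09) = 4.21105e-15.

S_4 ≈ 405.338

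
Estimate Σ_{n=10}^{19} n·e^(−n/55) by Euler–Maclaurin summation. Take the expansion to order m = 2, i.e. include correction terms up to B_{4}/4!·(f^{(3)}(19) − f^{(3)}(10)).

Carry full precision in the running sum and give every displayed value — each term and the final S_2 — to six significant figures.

S_2 ≈ 110.395

∫_10^19 x·e^(−x/55) dx evaluates to 99.5198.
Boundary: ½(f(10) + f(19)) = ½(8.33753 + 13.4501) = 10.8938.
So far: 110.414.
Correction k=1: B_{2}/2! · (f^{(1)}(19) − f^{(1)}(10)) = 1/12 · (0.463352 − 0.682161) = -0.0182341.
Running total after k=1: 110.395.
Correction k=2: B_{4}/4! · (f^{(3)}(19) − f^{(3)}(10)) = −1/720 · (0.000621206 − 0.000776750) = 2.16032e-07.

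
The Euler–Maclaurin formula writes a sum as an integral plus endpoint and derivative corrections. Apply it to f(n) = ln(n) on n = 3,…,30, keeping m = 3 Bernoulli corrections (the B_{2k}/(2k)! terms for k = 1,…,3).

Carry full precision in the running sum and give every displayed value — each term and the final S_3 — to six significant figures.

The integral term ∫_3^30 ln(x) dx = 71.7401.
Boundary: ½(f(3) + f(30)) = ½(1.09861 + 3.40120) = 2.24990.
Integral + boundary = 73.9900.
Correction k=1: B_{2}/2! · (f^{(1)}(30) − f^{(1)}(3)) = 1/12 · (0.0333333 − 0.333333) = -0.0250000.
Partial sum through k=1: 73.9650.
Correction k=2: B_{4}/4! · (f^{(3)}(30) − f^{(3)}(3)) = −1/720 · (7.40741e-05 − 0.0740741) = 0.000102778.
Partial sum through k=2: 73.9651.
Correction k=3: B_{6}/6! · (f^{(5)}(30) − f^{(5)}(3)) = 1/30240 · (9.87654e-07 − 0.0987654) = -3.26602e-06.

S_3 ≈ 73.9651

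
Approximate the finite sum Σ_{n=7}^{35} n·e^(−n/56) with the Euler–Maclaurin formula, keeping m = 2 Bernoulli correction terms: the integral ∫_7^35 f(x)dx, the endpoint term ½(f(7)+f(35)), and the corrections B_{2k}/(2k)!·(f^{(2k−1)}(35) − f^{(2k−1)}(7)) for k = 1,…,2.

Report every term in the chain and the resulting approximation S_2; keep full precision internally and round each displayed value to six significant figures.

S_2 ≈ 398.165

Integral: ∫_7^35 x·e^(−x/56) dx = 385.757.
Endpoint term: (f(7) + f(35))/2 = (6.17748 + 18.7341)/2 = 12.4558.
So far: 398.213.
Correction k=1: B_{2}/2! · (f^{(1)}(35) − f^{(1)}(7)) = 1/12 · (0.200723 − 0.772185) = -0.0476218.
After k=1: 398.165.
Correction k=2: B_{4}/4! · (f^{(3)}(35) − f^{(3)}(7)) = −1/720 · (0.000405372 − 0.000809049) = 5.60663e-07.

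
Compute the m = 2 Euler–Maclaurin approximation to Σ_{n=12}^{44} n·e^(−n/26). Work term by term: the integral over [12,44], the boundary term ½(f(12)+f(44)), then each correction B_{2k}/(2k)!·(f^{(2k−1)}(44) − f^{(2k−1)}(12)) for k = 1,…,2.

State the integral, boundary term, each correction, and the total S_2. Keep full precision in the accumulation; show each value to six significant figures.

∫_12^44 x·e^(−x/26) dx evaluates to 287.698.
Endpoint term: (f(12) + f(44))/2 = (7.56376 + 8.10014)/2 = 7.83195.
So far: 295.530.
k=1: B_{2}/(2)! × [f^{(1)}(44) − f^{(1)}(12)] = 1/12 × (-0.127450 − 0.339399) = -0.0389041.
After k=1: 295.491.
k=2: B_{4}/(4)! × [f^{(3)}(44) − f^{(3)}(12)] = −1/720 × (0.000356122 − 0.00236690) = 2.79275e-06.

S_2 ≈ 295.491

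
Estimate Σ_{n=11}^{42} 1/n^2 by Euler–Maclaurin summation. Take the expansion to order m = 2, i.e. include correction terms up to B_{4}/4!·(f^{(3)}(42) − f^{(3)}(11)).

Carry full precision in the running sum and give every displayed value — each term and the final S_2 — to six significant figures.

S_2 ≈ 0.0716380

Integral: ∫_11^42 1/x^2 dx = 0.0670996.
Boundary: ½(f(11) + f(42)) = ½(0.00826446 + 0.000566893) = 0.00441568.
Integral + boundary = 0.0715152.
Order-1 term: 1/12 · (-2.69949e-05 − (-0.00150263)) = 0.000122970.
Partial sum through k=1: 0.0716382.
Order-2 term: −1/720 · (-1.83639e-07 − (-0.000149021)) = -2.06719e-07.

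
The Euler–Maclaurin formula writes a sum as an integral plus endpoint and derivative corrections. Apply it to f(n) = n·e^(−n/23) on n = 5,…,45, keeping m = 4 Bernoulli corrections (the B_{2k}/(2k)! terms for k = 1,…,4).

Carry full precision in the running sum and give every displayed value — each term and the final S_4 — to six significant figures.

S_4 ≈ 302.230

Integral: ∫_5^45 x·e^(−x/23) dx = 297.102.
Boundary: ½(f(5) + f(45)) = ½(4.02308 + 6.36071) = 5.19190.
So far: 302.294.
Correction k=1: B_{2}/2! · (f^{(1)}(45) − f^{(1)}(5)) = 1/12 · (-0.135204 − 0.629699) = -0.0637419.
Running total after k=1: 302.230.
Correction k=2: B_{4}/4! · (f^{(3)}(45) − f^{(3)}(5)) = −1/720 · (0.000278818 − 0.00423238) = 5.49106e-06.
Running total after k=2: 302.230.
Correction k=3: B_{6}/6! · (f^{(5)}(45) − f^{(5)}(5)) = 1/30240 · (1.53728e-06 − 1.37512e-05) = -4.03901e-10.
Running total after k=3: 302.230.
Correction k=4: B_{8}/8! · (f^{(7)}(45) − f^{(7)}(5)) = −1/1209600 · (4.81567e-09 − 3.68653e-08) = 2.64961e-14.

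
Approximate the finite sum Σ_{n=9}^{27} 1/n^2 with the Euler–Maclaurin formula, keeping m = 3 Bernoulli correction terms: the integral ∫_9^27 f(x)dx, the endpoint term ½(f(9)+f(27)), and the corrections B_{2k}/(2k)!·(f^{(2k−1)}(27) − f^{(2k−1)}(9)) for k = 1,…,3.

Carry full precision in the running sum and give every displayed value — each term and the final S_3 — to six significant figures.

∫_9^27 1/x^2 dx evaluates to 0.0740741.
Boundary: ½(f(9) + f(27)) = ½(0.0123457 + 0.00137174) = 0.00685871.
Running total after boundary: 0.0809328.
Order-1 term: 1/12 · (-0.000101611 − (-0.00274348)) = 0.000220156.
Partial sum through k=1: 0.0811529.
Order-2 term: −1/720 · (-1.67260e-06 − (-0.000406442)) = -5.62180e-07.
Partial sum through k=2: 0.0811524.
Order-3 term: 1/30240 · (-6.88313e-08 − (-0.000150534)) = 4.97570e-09.

S_3 ≈ 0.0811524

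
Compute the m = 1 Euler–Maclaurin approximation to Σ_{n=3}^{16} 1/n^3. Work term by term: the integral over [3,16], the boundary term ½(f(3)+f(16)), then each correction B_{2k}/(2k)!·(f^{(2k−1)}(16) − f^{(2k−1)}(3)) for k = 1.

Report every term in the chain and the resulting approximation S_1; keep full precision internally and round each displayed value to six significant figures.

Integral: ∫_3^16 1/x^3 dx = 0.0536024.
Endpoint term: (f(3) + f(16))/2 = (0.0370370 + 0.000244141)/2 = 0.0186406.
Integral + boundary = 0.0722430.
k=1: B_{2}/(2)! × [f^{(1)}(16) − f^{(1)}(3)] = 1/12 × (-4.57764e-05 − (-0.0370370)) = 0.00308261.

S_1 ≈ 0.0753256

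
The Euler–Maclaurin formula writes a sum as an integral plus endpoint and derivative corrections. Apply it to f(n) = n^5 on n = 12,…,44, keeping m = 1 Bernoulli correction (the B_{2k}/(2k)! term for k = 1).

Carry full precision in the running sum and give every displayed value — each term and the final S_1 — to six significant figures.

The integral term ∫_12^44 x^5 dx = 1.20889e+09.
Boundary: ½(f(12) + f(44)) = ½(248832 + 1.64916e+08) = 8.25825e+07.
Integral + boundary = 1.29147e+09.
k=1: B_{2}/(2)! × [f^{(1)}(44) − f^{(1)}(12)] = 1/12 × (1.87405e+07 − 103680) = 1.55307e+06.

S_1 ≈ 1.29302e+09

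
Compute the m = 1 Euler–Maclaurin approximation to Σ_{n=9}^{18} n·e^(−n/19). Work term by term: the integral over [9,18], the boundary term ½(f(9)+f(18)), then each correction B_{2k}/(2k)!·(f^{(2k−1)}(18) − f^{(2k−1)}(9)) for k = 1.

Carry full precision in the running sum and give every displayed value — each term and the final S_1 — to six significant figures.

S_1 ≈ 64.9495

∫_9^18 x·e^(−x/19) dx evaluates to 58.6831.
Boundary: ½(f(9) + f(18)) = ½(5.60433 + 6.97968) = 6.29201.
Running total after boundary: 64.9751.
k=1: B_{2}/(2)! × [f^{(1)}(18) − f^{(1)}(9)] = 1/12 × (0.0204084 − 0.327739) = -0.0256109.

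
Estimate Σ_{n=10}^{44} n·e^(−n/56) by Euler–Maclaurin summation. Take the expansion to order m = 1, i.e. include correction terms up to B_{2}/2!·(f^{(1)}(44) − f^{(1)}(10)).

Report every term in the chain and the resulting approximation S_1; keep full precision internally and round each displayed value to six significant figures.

S_1 ≈ 553.286

∫_10^44 x·e^(−x/56) dx evaluates to 539.126.
½[f(10) + f(44)] = ½[8.36464 + 20.0549] = 14.2098.
So far: 553.335.
k=1: B_{2}/(2)! × [f^{(1)}(44) − f^{(1)}(10)] = 1/12 × (0.0976701 − 0.687096) = -0.0491188.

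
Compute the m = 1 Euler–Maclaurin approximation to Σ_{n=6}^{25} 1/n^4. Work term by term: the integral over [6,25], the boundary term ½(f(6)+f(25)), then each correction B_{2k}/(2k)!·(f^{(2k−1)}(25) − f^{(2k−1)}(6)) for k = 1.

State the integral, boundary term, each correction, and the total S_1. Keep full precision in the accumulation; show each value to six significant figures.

Integral: ∫_6^25 1/x^4 dx = 0.00152188.
Boundary: ½(f(6) + f(25)) = ½(0.000771605 + 2.56000e-06) = 0.000387082.
Running total after boundary: 0.00190896.
Correction k=1: B_{2}/2! · (f^{(1)}(25) − f^{(1)}(6)) = 1/12 · (-4.09600e-07 − (-0.000514403)) = 4.28328e-05.

S_1 ≈ 0.00195179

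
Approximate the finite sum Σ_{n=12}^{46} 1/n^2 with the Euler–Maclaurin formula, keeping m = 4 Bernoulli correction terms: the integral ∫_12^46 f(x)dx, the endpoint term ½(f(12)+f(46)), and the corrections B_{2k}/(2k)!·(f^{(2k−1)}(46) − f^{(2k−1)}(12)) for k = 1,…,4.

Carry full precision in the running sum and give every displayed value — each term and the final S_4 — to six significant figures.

S_4 ≈ 0.0653973

Integral: ∫_12^46 1/x^2 dx = 0.0615942.
½[f(12) + f(46)] = ½[0.00694444 + 0.000472590] = 0.00370852.
So far: 0.0653027.
Order-1 term: 1/12 · (-2.05474e-05 − (-0.00115741)) = 9.47383e-05.
Running total after k=1: 0.0653975.
Order-2 term: −1/720 · (-1.16526e-07 − (-9.64506e-05)) = -1.33797e-07.
Running total after k=2: 0.0653973.
Order-3 term: 1/30240 · (-1.65207e-09 − (-2.00939e-05)) = 6.64425e-10.
Running total after k=3: 0.0653973.
Order-4 term: −1/1209600 · (-4.37220e-11 − (-7.81429e-06)) = -6.46019e-12.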